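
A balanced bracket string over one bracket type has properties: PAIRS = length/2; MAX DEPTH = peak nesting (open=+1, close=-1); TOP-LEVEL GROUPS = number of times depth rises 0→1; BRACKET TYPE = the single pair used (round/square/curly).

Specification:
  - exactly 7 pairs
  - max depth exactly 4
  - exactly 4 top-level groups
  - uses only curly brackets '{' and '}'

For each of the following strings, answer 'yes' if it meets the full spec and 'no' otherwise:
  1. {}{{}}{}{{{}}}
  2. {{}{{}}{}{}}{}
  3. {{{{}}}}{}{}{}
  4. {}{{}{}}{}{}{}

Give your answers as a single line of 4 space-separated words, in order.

Answer: no no yes no

Derivation:
String 1 '{}{{}}{}{{{}}}': depth seq [1 0 1 2 1 0 1 0 1 2 3 2 1 0]
  -> pairs=7 depth=3 groups=4 -> no
String 2 '{{}{{}}{}{}}{}': depth seq [1 2 1 2 3 2 1 2 1 2 1 0 1 0]
  -> pairs=7 depth=3 groups=2 -> no
String 3 '{{{{}}}}{}{}{}': depth seq [1 2 3 4 3 2 1 0 1 0 1 0 1 0]
  -> pairs=7 depth=4 groups=4 -> yes
String 4 '{}{{}{}}{}{}{}': depth seq [1 0 1 2 1 2 1 0 1 0 1 0 1 0]
  -> pairs=7 depth=2 groups=5 -> no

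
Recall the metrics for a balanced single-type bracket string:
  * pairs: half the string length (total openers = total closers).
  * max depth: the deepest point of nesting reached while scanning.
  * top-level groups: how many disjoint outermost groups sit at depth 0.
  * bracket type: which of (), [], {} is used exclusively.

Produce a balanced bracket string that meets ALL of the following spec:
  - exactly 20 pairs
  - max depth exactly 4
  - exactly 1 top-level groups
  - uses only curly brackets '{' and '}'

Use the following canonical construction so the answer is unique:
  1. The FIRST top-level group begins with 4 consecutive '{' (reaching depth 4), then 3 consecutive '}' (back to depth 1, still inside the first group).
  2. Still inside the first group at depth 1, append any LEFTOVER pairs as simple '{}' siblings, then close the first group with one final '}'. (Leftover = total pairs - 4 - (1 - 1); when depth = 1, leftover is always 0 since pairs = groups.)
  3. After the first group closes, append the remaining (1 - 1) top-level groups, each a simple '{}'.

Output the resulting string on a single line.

Spec: pairs=20 depth=4 groups=1
Leftover pairs = 20 - 4 - (1-1) = 16
First group: deep chain of depth 4 + 16 sibling pairs
Remaining 0 groups: simple '{}' each

Answer: {{{{}}}{}{}{}{}{}{}{}{}{}{}{}{}{}{}{}{}}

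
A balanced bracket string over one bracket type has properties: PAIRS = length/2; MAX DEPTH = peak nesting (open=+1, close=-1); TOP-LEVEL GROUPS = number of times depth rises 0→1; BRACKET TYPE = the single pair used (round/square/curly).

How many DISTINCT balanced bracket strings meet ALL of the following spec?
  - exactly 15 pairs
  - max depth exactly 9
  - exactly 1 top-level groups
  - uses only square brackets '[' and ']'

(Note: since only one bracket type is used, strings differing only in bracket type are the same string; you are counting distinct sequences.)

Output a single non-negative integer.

Spec: pairs=15 depth=9 groups=1
Count(depth <= 9) = 2613834
Count(depth <= 8) = 2473785
Count(depth == 9) = 2613834 - 2473785 = 140049

Answer: 140049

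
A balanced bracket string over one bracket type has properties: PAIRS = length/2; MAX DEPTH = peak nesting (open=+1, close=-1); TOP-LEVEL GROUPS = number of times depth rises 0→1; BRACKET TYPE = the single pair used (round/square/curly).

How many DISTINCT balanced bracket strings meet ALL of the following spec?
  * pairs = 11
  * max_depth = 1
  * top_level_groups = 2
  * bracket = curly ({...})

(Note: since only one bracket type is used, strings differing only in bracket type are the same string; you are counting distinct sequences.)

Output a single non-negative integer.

Answer: 0

Derivation:
Spec: pairs=11 depth=1 groups=2
Count(depth <= 1) = 0
Count(depth <= 0) = 0
Count(depth == 1) = 0 - 0 = 0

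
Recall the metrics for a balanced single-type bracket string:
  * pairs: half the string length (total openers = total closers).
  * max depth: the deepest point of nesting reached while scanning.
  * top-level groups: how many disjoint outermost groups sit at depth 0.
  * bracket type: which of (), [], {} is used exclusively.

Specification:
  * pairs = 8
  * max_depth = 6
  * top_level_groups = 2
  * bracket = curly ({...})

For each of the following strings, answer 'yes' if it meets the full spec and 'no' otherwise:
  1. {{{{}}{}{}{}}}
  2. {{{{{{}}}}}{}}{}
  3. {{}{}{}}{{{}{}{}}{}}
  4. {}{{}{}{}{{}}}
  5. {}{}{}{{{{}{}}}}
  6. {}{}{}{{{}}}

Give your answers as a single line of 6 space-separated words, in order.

Answer: no yes no no no no

Derivation:
String 1 '{{{{}}{}{}{}}}': depth seq [1 2 3 4 3 2 3 2 3 2 3 2 1 0]
  -> pairs=7 depth=4 groups=1 -> no
String 2 '{{{{{{}}}}}{}}{}': depth seq [1 2 3 4 5 6 5 4 3 2 1 2 1 0 1 0]
  -> pairs=8 depth=6 groups=2 -> yes
String 3 '{{}{}{}}{{{}{}{}}{}}': depth seq [1 2 1 2 1 2 1 0 1 2 3 2 3 2 3 2 1 2 1 0]
  -> pairs=10 depth=3 groups=2 -> no
String 4 '{}{{}{}{}{{}}}': depth seq [1 0 1 2 1 2 1 2 1 2 3 2 1 0]
  -> pairs=7 depth=3 groups=2 -> no
String 5 '{}{}{}{{{{}{}}}}': depth seq [1 0 1 0 1 0 1 2 3 4 3 4 3 2 1 0]
  -> pairs=8 depth=4 groups=4 -> no
String 6 '{}{}{}{{{}}}': depth seq [1 0 1 0 1 0 1 2 3 2 1 0]
  -> pairs=6 depth=3 groups=4 -> no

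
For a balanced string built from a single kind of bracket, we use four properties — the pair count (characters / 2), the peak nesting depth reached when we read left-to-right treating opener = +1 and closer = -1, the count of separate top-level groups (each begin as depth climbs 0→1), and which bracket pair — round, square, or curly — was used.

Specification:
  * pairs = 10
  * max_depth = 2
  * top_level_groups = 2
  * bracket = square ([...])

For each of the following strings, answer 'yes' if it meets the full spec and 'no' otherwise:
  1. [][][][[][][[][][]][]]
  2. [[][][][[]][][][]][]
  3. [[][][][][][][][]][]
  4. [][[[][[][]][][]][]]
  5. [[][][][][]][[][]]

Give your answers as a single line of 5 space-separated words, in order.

String 1 '[][][][[][][[][][]][]]': depth seq [1 0 1 0 1 0 1 2 1 2 1 2 3 2 3 2 3 2 1 2 1 0]
  -> pairs=11 depth=3 groups=4 -> no
String 2 '[[][][][[]][][][]][]': depth seq [1 2 1 2 1 2 1 2 3 2 1 2 1 2 1 2 1 0 1 0]
  -> pairs=10 depth=3 groups=2 -> no
String 3 '[[][][][][][][][]][]': depth seq [1 2 1 2 1 2 1 2 1 2 1 2 1 2 1 2 1 0 1 0]
  -> pairs=10 depth=2 groups=2 -> yes
String 4 '[][[[][[][]][][]][]]': depth seq [1 0 1 2 3 2 3 4 3 4 3 2 3 2 3 2 1 2 1 0]
  -> pairs=10 depth=4 groups=2 -> no
String 5 '[[][][][][]][[][]]': depth seq [1 2 1 2 1 2 1 2 1 2 1 0 1 2 1 2 1 0]
  -> pairs=9 depth=2 groups=2 -> no

Answer: no no yes no no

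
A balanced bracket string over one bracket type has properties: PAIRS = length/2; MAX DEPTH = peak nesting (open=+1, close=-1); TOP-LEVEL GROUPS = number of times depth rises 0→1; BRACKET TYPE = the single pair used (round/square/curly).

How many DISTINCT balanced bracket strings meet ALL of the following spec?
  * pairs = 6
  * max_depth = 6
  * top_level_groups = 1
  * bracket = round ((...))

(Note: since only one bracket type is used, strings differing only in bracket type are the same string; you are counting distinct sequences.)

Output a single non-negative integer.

Spec: pairs=6 depth=6 groups=1
Count(depth <= 6) = 42
Count(depth <= 5) = 41
Count(depth == 6) = 42 - 41 = 1

Answer: 1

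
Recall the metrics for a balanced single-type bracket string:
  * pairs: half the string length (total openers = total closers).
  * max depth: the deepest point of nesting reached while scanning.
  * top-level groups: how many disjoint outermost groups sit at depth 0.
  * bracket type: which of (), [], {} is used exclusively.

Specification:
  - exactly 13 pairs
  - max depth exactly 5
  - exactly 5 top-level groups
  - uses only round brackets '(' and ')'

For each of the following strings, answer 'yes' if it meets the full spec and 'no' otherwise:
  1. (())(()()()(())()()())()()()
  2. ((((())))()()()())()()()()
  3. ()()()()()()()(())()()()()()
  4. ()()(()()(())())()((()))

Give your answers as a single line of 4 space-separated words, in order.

String 1 '(())(()()()(())()()())()()()': depth seq [1 2 1 0 1 2 1 2 1 2 1 2 3 2 1 2 1 2 1 2 1 0 1 0 1 0 1 0]
  -> pairs=14 depth=3 groups=5 -> no
String 2 '((((())))()()()())()()()()': depth seq [1 2 3 4 5 4 3 2 1 2 1 2 1 2 1 2 1 0 1 0 1 0 1 0 1 0]
  -> pairs=13 depth=5 groups=5 -> yes
String 3 '()()()()()()()(())()()()()()': depth seq [1 0 1 0 1 0 1 0 1 0 1 0 1 0 1 2 1 0 1 0 1 0 1 0 1 0 1 0]
  -> pairs=14 depth=2 groups=13 -> no
String 4 '()()(()()(())())()((()))': depth seq [1 0 1 0 1 2 1 2 1 2 3 2 1 2 1 0 1 0 1 2 3 2 1 0]
  -> pairs=12 depth=3 groups=5 -> no

Answer: no yes no no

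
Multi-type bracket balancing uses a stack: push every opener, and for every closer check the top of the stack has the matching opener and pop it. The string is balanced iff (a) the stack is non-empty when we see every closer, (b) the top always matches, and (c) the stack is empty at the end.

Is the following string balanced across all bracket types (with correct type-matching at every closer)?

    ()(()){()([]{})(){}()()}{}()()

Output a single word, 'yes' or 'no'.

Answer: yes

Derivation:
pos 0: push '('; stack = (
pos 1: ')' matches '('; pop; stack = (empty)
pos 2: push '('; stack = (
pos 3: push '('; stack = ((
pos 4: ')' matches '('; pop; stack = (
pos 5: ')' matches '('; pop; stack = (empty)
pos 6: push '{'; stack = {
pos 7: push '('; stack = {(
pos 8: ')' matches '('; pop; stack = {
pos 9: push '('; stack = {(
pos 10: push '['; stack = {([
pos 11: ']' matches '['; pop; stack = {(
pos 12: push '{'; stack = {({
pos 13: '}' matches '{'; pop; stack = {(
pos 14: ')' matches '('; pop; stack = {
pos 15: push '('; stack = {(
pos 16: ')' matches '('; pop; stack = {
pos 17: push '{'; stack = {{
pos 18: '}' matches '{'; pop; stack = {
pos 19: push '('; stack = {(
pos 20: ')' matches '('; pop; stack = {
pos 21: push '('; stack = {(
pos 22: ')' matches '('; pop; stack = {
pos 23: '}' matches '{'; pop; stack = (empty)
pos 24: push '{'; stack = {
pos 25: '}' matches '{'; pop; stack = (empty)
pos 26: push '('; stack = (
pos 27: ')' matches '('; pop; stack = (empty)
pos 28: push '('; stack = (
pos 29: ')' matches '('; pop; stack = (empty)
end: stack empty → VALID
Verdict: properly nested → yes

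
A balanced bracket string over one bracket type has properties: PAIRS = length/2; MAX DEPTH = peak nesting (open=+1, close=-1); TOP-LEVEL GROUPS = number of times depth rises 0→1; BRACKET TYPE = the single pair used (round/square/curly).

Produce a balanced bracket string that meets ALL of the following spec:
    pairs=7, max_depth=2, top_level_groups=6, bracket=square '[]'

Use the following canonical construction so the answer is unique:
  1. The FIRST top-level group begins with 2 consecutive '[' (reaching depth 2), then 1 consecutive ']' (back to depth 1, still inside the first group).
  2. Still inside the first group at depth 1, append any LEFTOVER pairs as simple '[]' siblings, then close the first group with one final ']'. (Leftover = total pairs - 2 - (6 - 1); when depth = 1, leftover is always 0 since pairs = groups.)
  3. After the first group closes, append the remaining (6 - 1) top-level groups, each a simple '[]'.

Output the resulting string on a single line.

Answer: [[]][][][][][]

Derivation:
Spec: pairs=7 depth=2 groups=6
Leftover pairs = 7 - 2 - (6-1) = 0
First group: deep chain of depth 2 + 0 sibling pairs
Remaining 5 groups: simple '[]' each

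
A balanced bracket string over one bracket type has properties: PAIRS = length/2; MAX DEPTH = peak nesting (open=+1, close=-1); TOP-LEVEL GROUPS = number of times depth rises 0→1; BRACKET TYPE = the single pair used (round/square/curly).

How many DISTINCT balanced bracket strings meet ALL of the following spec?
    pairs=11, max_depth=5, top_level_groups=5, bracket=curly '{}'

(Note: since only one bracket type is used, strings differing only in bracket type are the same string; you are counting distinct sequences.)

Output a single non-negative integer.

Answer: 375

Derivation:
Spec: pairs=11 depth=5 groups=5
Count(depth <= 5) = 3570
Count(depth <= 4) = 3195
Count(depth == 5) = 3570 - 3195 = 375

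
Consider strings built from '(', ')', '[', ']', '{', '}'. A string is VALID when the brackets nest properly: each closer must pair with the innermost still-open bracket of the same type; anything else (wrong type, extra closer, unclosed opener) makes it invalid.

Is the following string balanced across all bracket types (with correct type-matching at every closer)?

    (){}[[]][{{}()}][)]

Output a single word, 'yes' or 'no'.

Answer: no

Derivation:
pos 0: push '('; stack = (
pos 1: ')' matches '('; pop; stack = (empty)
pos 2: push '{'; stack = {
pos 3: '}' matches '{'; pop; stack = (empty)
pos 4: push '['; stack = [
pos 5: push '['; stack = [[
pos 6: ']' matches '['; pop; stack = [
pos 7: ']' matches '['; pop; stack = (empty)
pos 8: push '['; stack = [
pos 9: push '{'; stack = [{
pos 10: push '{'; stack = [{{
pos 11: '}' matches '{'; pop; stack = [{
pos 12: push '('; stack = [{(
pos 13: ')' matches '('; pop; stack = [{
pos 14: '}' matches '{'; pop; stack = [
pos 15: ']' matches '['; pop; stack = (empty)
pos 16: push '['; stack = [
pos 17: saw closer ')' but top of stack is '[' (expected ']') → INVALID
Verdict: type mismatch at position 17: ')' closes '[' → no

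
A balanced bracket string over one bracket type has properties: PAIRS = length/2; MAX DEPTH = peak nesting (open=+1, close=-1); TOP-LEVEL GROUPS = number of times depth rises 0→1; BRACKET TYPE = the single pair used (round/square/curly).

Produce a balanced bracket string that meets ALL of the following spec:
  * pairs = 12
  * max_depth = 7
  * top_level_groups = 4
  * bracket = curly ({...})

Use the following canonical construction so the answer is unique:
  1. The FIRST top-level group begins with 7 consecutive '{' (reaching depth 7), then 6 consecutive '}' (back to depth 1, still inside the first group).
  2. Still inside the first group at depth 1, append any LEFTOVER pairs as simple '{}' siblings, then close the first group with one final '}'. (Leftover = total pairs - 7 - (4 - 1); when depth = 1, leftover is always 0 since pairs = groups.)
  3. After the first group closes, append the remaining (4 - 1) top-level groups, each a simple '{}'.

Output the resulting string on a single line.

Answer: {{{{{{{}}}}}}{}{}}{}{}{}

Derivation:
Spec: pairs=12 depth=7 groups=4
Leftover pairs = 12 - 7 - (4-1) = 2
First group: deep chain of depth 7 + 2 sibling pairs
Remaining 3 groups: simple '{}' each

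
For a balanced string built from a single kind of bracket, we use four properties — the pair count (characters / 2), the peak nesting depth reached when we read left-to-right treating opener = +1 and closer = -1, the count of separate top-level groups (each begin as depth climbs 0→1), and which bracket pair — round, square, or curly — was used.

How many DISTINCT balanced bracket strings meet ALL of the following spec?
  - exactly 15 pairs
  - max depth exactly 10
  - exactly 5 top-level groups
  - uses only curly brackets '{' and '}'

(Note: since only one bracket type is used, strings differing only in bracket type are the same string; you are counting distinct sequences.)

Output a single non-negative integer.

Answer: 105

Derivation:
Spec: pairs=15 depth=10 groups=5
Count(depth <= 10) = 653747
Count(depth <= 9) = 653642
Count(depth == 10) = 653747 - 653642 = 105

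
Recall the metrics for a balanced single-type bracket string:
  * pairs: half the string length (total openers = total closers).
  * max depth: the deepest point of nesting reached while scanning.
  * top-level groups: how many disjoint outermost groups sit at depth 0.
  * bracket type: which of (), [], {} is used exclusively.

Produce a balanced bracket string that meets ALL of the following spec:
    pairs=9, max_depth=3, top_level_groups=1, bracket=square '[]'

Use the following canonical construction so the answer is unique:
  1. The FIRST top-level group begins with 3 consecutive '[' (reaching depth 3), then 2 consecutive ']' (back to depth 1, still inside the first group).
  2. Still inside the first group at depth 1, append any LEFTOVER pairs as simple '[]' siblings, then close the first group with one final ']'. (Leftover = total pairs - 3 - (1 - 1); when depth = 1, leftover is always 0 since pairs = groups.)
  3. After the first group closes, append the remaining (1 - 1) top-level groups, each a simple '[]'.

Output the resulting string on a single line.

Spec: pairs=9 depth=3 groups=1
Leftover pairs = 9 - 3 - (1-1) = 6
First group: deep chain of depth 3 + 6 sibling pairs
Remaining 0 groups: simple '[]' each

Answer: [[[]][][][][][][]]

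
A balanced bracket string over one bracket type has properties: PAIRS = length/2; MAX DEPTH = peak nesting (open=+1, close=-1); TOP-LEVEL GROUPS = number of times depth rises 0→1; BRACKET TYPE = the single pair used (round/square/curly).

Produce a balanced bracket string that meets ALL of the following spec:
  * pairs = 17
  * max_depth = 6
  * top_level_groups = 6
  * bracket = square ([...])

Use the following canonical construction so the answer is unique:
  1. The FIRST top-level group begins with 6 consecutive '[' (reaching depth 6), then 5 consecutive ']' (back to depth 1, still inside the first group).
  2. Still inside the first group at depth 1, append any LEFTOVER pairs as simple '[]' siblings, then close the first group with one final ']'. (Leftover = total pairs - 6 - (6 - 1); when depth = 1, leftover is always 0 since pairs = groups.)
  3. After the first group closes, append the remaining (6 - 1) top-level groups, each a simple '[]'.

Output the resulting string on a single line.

Answer: [[[[[[]]]]][][][][][][]][][][][][]

Derivation:
Spec: pairs=17 depth=6 groups=6
Leftover pairs = 17 - 6 - (6-1) = 6
First group: deep chain of depth 6 + 6 sibling pairs
Remaining 5 groups: simple '[]' each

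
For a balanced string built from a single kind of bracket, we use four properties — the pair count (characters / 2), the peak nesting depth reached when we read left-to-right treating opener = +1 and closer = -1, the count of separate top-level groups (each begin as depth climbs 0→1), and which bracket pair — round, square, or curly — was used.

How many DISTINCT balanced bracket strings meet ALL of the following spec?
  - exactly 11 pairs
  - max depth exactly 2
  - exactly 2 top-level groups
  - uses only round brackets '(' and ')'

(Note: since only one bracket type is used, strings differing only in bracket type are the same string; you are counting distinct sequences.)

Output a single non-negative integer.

Answer: 10

Derivation:
Spec: pairs=11 depth=2 groups=2
Count(depth <= 2) = 10
Count(depth <= 1) = 0
Count(depth == 2) = 10 - 0 = 10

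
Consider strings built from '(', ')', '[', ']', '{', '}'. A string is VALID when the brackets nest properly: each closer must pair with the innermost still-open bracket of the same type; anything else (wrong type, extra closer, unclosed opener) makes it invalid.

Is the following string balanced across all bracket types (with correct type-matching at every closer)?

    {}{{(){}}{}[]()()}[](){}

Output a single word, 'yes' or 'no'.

pos 0: push '{'; stack = {
pos 1: '}' matches '{'; pop; stack = (empty)
pos 2: push '{'; stack = {
pos 3: push '{'; stack = {{
pos 4: push '('; stack = {{(
pos 5: ')' matches '('; pop; stack = {{
pos 6: push '{'; stack = {{{
pos 7: '}' matches '{'; pop; stack = {{
pos 8: '}' matches '{'; pop; stack = {
pos 9: push '{'; stack = {{
pos 10: '}' matches '{'; pop; stack = {
pos 11: push '['; stack = {[
pos 12: ']' matches '['; pop; stack = {
pos 13: push '('; stack = {(
pos 14: ')' matches '('; pop; stack = {
pos 15: push '('; stack = {(
pos 16: ')' matches '('; pop; stack = {
pos 17: '}' matches '{'; pop; stack = (empty)
pos 18: push '['; stack = [
pos 19: ']' matches '['; pop; stack = (empty)
pos 20: push '('; stack = (
pos 21: ')' matches '('; pop; stack = (empty)
pos 22: push '{'; stack = {
pos 23: '}' matches '{'; pop; stack = (empty)
end: stack empty → VALID
Verdict: properly nested → yes

Answer: yes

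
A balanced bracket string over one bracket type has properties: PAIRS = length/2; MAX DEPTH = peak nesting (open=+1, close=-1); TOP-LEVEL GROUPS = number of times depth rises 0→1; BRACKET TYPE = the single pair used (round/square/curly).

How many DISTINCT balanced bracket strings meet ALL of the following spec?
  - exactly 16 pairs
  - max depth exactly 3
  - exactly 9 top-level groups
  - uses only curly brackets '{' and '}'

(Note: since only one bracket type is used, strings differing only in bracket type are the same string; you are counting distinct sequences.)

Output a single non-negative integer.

Answer: 49977

Derivation:
Spec: pairs=16 depth=3 groups=9
Count(depth <= 3) = 56412
Count(depth <= 2) = 6435
Count(depth == 3) = 56412 - 6435 = 49977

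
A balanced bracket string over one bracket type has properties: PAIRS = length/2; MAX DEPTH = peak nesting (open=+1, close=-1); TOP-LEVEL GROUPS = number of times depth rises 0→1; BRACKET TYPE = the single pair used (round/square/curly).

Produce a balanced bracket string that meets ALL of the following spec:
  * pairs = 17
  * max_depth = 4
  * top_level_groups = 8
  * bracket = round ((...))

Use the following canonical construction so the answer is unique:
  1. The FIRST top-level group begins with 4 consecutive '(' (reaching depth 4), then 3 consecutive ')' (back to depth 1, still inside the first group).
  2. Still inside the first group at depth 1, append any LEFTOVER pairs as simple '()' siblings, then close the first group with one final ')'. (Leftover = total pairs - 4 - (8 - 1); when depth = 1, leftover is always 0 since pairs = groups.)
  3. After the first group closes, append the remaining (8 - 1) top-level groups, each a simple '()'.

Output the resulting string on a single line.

Answer: (((()))()()()()()())()()()()()()()

Derivation:
Spec: pairs=17 depth=4 groups=8
Leftover pairs = 17 - 4 - (8-1) = 6
First group: deep chain of depth 4 + 6 sibling pairs
Remaining 7 groups: simple '()' each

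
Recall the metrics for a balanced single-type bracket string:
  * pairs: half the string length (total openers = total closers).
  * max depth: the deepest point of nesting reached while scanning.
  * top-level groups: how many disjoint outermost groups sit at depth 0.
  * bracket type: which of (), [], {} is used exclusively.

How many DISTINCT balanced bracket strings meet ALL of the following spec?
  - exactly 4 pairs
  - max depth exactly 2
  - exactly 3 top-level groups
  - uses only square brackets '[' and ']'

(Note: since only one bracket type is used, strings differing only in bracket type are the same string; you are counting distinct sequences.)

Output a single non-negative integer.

Answer: 3

Derivation:
Spec: pairs=4 depth=2 groups=3
Count(depth <= 2) = 3
Count(depth <= 1) = 0
Count(depth == 2) = 3 - 0 = 3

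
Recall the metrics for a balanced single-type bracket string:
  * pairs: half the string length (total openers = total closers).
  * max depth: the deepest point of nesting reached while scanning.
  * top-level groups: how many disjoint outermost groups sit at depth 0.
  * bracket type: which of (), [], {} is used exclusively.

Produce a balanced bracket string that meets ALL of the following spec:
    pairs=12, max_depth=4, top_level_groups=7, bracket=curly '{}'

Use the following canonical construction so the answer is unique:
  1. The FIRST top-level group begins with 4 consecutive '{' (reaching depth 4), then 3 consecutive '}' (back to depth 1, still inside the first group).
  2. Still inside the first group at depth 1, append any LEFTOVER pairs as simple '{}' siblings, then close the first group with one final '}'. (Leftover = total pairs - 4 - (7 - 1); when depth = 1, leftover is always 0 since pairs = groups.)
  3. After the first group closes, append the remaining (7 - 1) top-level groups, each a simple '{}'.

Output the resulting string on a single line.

Spec: pairs=12 depth=4 groups=7
Leftover pairs = 12 - 4 - (7-1) = 2
First group: deep chain of depth 4 + 2 sibling pairs
Remaining 6 groups: simple '{}' each

Answer: {{{{}}}{}{}}{}{}{}{}{}{}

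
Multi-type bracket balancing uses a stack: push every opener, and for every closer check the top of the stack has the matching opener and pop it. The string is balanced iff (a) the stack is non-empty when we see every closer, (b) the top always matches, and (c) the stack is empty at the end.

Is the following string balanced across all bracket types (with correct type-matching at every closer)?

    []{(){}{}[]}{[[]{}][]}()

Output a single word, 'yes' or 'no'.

Answer: yes

Derivation:
pos 0: push '['; stack = [
pos 1: ']' matches '['; pop; stack = (empty)
pos 2: push '{'; stack = {
pos 3: push '('; stack = {(
pos 4: ')' matches '('; pop; stack = {
pos 5: push '{'; stack = {{
pos 6: '}' matches '{'; pop; stack = {
pos 7: push '{'; stack = {{
pos 8: '}' matches '{'; pop; stack = {
pos 9: push '['; stack = {[
pos 10: ']' matches '['; pop; stack = {
pos 11: '}' matches '{'; pop; stack = (empty)
pos 12: push '{'; stack = {
pos 13: push '['; stack = {[
pos 14: push '['; stack = {[[
pos 15: ']' matches '['; pop; stack = {[
pos 16: push '{'; stack = {[{
pos 17: '}' matches '{'; pop; stack = {[
pos 18: ']' matches '['; pop; stack = {
pos 19: push '['; stack = {[
pos 20: ']' matches '['; pop; stack = {
pos 21: '}' matches '{'; pop; stack = (empty)
pos 22: push '('; stack = (
pos 23: ')' matches '('; pop; stack = (empty)
end: stack empty → VALID
Verdict: properly nested → yes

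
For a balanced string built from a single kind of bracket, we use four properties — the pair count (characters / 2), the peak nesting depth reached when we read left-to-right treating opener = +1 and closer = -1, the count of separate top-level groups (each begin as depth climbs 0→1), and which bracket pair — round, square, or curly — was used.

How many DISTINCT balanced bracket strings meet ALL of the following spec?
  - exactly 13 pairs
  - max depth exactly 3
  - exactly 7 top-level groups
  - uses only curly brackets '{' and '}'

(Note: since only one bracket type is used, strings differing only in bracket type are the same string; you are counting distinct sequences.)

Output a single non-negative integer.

Answer: 5397

Derivation:
Spec: pairs=13 depth=3 groups=7
Count(depth <= 3) = 6321
Count(depth <= 2) = 924
Count(depth == 3) = 6321 - 924 = 5397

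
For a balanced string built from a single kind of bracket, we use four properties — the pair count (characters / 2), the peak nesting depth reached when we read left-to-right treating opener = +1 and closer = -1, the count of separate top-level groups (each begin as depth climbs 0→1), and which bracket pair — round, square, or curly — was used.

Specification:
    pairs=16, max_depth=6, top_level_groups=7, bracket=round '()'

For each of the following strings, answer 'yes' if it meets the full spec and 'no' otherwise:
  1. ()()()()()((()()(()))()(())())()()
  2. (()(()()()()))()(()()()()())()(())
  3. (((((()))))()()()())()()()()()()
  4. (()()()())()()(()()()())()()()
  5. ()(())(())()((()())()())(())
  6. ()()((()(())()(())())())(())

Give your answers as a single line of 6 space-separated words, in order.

Answer: no no yes no no no

Derivation:
String 1 '()()()()()((()()(()))()(())())()()': depth seq [1 0 1 0 1 0 1 0 1 0 1 2 3 2 3 2 3 4 3 2 1 2 1 2 3 2 1 2 1 0 1 0 1 0]
  -> pairs=17 depth=4 groups=8 -> no
String 2 '(()(()()()()))()(()()()()())()(())': depth seq [1 2 1 2 3 2 3 2 3 2 3 2 1 0 1 0 1 2 1 2 1 2 1 2 1 2 1 0 1 0 1 2 1 0]
  -> pairs=17 depth=3 groups=5 -> no
String 3 '(((((()))))()()()())()()()()()()': depth seq [1 2 3 4 5 6 5 4 3 2 1 2 1 2 1 2 1 2 1 0 1 0 1 0 1 0 1 0 1 0 1 0]
  -> pairs=16 depth=6 groups=7 -> yes
String 4 '(()()()())()()(()()()())()()()': depth seq [1 2 1 2 1 2 1 2 1 0 1 0 1 0 1 2 1 2 1 2 1 2 1 0 1 0 1 0 1 0]
  -> pairs=15 depth=2 groups=7 -> no
String 5 '()(())(())()((()())()())(())': depth seq [1 0 1 2 1 0 1 2 1 0 1 0 1 2 3 2 3 2 1 2 1 2 1 0 1 2 1 0]
  -> pairs=14 depth=3 groups=6 -> no
String 6 '()()((()(())()(())())())(())': depth seq [1 0 1 0 1 2 3 2 3 4 3 2 3 2 3 4 3 2 3 2 1 2 1 0 1 2 1 0]
  -> pairs=14 depth=4 groups=4 -> no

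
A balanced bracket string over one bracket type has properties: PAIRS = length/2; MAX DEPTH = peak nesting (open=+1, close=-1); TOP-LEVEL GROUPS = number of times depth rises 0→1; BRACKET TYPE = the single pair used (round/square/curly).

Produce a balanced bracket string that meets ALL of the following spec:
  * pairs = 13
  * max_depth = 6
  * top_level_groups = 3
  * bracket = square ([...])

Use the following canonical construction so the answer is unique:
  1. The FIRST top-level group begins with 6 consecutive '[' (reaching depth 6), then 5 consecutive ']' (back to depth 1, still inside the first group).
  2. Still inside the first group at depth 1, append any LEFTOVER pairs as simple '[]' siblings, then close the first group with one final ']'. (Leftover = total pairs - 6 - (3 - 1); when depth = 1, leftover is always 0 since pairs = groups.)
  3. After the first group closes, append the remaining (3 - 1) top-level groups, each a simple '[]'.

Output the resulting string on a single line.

Answer: [[[[[[]]]]][][][][][]][][]

Derivation:
Spec: pairs=13 depth=6 groups=3
Leftover pairs = 13 - 6 - (3-1) = 5
First group: deep chain of depth 6 + 5 sibling pairs
Remaining 2 groups: simple '[]' each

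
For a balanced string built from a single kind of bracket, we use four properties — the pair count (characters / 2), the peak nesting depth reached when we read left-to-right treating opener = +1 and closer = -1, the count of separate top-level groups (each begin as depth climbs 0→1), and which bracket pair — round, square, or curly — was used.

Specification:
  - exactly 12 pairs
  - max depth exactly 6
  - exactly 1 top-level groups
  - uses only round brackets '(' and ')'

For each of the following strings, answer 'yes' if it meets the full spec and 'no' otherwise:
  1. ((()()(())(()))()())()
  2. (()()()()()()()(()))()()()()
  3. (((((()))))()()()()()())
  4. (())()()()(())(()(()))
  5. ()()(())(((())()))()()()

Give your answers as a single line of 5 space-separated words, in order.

Answer: no no yes no no

Derivation:
String 1 '((()()(())(()))()())()': depth seq [1 2 3 2 3 2 3 4 3 2 3 4 3 2 1 2 1 2 1 0 1 0]
  -> pairs=11 depth=4 groups=2 -> no
String 2 '(()()()()()()()(()))()()()()': depth seq [1 2 1 2 1 2 1 2 1 2 1 2 1 2 1 2 3 2 1 0 1 0 1 0 1 0 1 0]
  -> pairs=14 depth=3 groups=5 -> no
String 3 '(((((()))))()()()()()())': depth seq [1 2 3 4 5 6 5 4 3 2 1 2 1 2 1 2 1 2 1 2 1 2 1 0]
  -> pairs=12 depth=6 groups=1 -> yes
String 4 '(())()()()(())(()(()))': depth seq [1 2 1 0 1 0 1 0 1 0 1 2 1 0 1 2 1 2 3 2 1 0]
  -> pairs=11 depth=3 groups=6 -> no
String 5 '()()(())(((())()))()()()': depth seq [1 0 1 0 1 2 1 0 1 2 3 4 3 2 3 2 1 0 1 0 1 0 1 0]
  -> pairs=12 depth=4 groups=7 -> no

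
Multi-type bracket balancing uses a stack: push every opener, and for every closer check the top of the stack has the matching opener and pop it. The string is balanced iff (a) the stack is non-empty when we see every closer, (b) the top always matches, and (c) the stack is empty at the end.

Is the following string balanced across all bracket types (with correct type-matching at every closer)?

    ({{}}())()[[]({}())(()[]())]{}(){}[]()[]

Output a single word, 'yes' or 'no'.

pos 0: push '('; stack = (
pos 1: push '{'; stack = ({
pos 2: push '{'; stack = ({{
pos 3: '}' matches '{'; pop; stack = ({
pos 4: '}' matches '{'; pop; stack = (
pos 5: push '('; stack = ((
pos 6: ')' matches '('; pop; stack = (
pos 7: ')' matches '('; pop; stack = (empty)
pos 8: push '('; stack = (
pos 9: ')' matches '('; pop; stack = (empty)
pos 10: push '['; stack = [
pos 11: push '['; stack = [[
pos 12: ']' matches '['; pop; stack = [
pos 13: push '('; stack = [(
pos 14: push '{'; stack = [({
pos 15: '}' matches '{'; pop; stack = [(
pos 16: push '('; stack = [((
pos 17: ')' matches '('; pop; stack = [(
pos 18: ')' matches '('; pop; stack = [
pos 19: push '('; stack = [(
pos 20: push '('; stack = [((
pos 21: ')' matches '('; pop; stack = [(
pos 22: push '['; stack = [([
pos 23: ']' matches '['; pop; stack = [(
pos 24: push '('; stack = [((
pos 25: ')' matches '('; pop; stack = [(
pos 26: ')' matches '('; pop; stack = [
pos 27: ']' matches '['; pop; stack = (empty)
pos 28: push '{'; stack = {
pos 29: '}' matches '{'; pop; stack = (empty)
pos 30: push '('; stack = (
pos 31: ')' matches '('; pop; stack = (empty)
pos 32: push '{'; stack = {
pos 33: '}' matches '{'; pop; stack = (empty)
pos 34: push '['; stack = [
pos 35: ']' matches '['; pop; stack = (empty)
pos 36: push '('; stack = (
pos 37: ')' matches '('; pop; stack = (empty)
pos 38: push '['; stack = [
pos 39: ']' matches '['; pop; stack = (empty)
end: stack empty → VALID
Verdict: properly nested → yes

Answer: yes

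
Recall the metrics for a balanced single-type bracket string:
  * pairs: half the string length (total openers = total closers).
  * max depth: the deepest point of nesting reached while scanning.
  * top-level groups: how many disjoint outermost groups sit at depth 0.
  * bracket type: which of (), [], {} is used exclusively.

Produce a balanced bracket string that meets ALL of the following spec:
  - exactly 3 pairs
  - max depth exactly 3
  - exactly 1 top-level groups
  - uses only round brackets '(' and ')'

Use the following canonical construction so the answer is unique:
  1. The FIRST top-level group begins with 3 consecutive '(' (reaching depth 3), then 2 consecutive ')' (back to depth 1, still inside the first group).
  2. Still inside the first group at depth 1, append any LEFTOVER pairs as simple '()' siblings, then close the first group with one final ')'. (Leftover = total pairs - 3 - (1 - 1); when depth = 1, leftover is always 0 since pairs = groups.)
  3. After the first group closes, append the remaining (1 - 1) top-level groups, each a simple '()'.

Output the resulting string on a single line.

Spec: pairs=3 depth=3 groups=1
Leftover pairs = 3 - 3 - (1-1) = 0
First group: deep chain of depth 3 + 0 sibling pairs
Remaining 0 groups: simple '()' each

Answer: ((()))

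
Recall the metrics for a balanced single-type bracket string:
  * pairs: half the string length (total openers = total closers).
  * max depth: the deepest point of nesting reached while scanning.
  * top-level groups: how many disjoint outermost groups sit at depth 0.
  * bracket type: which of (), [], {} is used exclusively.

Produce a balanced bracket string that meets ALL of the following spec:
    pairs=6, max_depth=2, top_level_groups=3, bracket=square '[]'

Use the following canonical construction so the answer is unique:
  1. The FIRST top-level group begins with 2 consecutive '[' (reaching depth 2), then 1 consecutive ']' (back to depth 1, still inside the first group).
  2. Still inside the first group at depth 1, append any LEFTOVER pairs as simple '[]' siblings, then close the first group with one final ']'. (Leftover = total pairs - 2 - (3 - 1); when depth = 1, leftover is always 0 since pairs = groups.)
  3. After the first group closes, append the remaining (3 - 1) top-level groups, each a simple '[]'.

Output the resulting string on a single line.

Spec: pairs=6 depth=2 groups=3
Leftover pairs = 6 - 2 - (3-1) = 2
First group: deep chain of depth 2 + 2 sibling pairs
Remaining 2 groups: simple '[]' each

Answer: [[][][]][][]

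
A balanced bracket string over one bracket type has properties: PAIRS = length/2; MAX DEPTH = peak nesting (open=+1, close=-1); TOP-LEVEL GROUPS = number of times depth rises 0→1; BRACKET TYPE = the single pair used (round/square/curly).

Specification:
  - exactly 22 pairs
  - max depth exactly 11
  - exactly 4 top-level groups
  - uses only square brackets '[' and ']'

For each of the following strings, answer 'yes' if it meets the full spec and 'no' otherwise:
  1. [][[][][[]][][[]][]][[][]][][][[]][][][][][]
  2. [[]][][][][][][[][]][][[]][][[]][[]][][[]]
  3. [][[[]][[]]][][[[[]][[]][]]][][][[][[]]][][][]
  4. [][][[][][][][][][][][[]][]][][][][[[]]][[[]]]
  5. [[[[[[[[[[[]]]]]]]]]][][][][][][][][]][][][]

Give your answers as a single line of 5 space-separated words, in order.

String 1 '[][[][][[]][][[]][]][[][]][][][[]][][][][][]': depth seq [1 0 1 2 1 2 1 2 3 2 1 2 1 2 3 2 1 2 1 0 1 2 1 2 1 0 1 0 1 0 1 2 1 0 1 0 1 0 1 0 1 0 1 0]
  -> pairs=22 depth=3 groups=11 -> no
String 2 '[[]][][][][][][[][]][][[]][][[]][[]][][[]]': depth seq [1 2 1 0 1 0 1 0 1 0 1 0 1 0 1 2 1 2 1 0 1 0 1 2 1 0 1 0 1 2 1 0 1 2 1 0 1 0 1 2 1 0]
  -> pairs=21 depth=2 groups=14 -> no
String 3 '[][[[]][[]]][][[[[]][[]][]]][][][[][[]]][][][]': depth seq [1 0 1 2 3 2 1 2 3 2 1 0 1 0 1 2 3 4 3 2 3 4 3 2 3 2 1 0 1 0 1 0 1 2 1 2 3 2 1 0 1 0 1 0 1 0]
  -> pairs=23 depth=4 groups=10 -> no
String 4 '[][][[][][][][][][][][[]][]][][][][[[]]][[[]]]': depth seq [1 0 1 0 1 2 1 2 1 2 1 2 1 2 1 2 1 2 1 2 1 2 3 2 1 2 1 0 1 0 1 0 1 0 1 2 3 2 1 0 1 2 3 2 1 0]
  -> pairs=23 depth=3 groups=8 -> no
String 5 '[[[[[[[[[[[]]]]]]]]]][][][][][][][][]][][][]': depth seq [1 2 3 4 5 6 7 8 9 10 11 10 9 8 7 6 5 4 3 2 1 2 1 2 1 2 1 2 1 2 1 2 1 2 1 2 1 0 1 0 1 0 1 0]
  -> pairs=22 depth=11 groups=4 -> yes

Answer: no no no no yes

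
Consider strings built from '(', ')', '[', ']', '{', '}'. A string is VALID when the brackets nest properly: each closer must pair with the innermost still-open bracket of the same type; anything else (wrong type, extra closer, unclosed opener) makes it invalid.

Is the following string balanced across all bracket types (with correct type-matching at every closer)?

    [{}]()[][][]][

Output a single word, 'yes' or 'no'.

pos 0: push '['; stack = [
pos 1: push '{'; stack = [{
pos 2: '}' matches '{'; pop; stack = [
pos 3: ']' matches '['; pop; stack = (empty)
pos 4: push '('; stack = (
pos 5: ')' matches '('; pop; stack = (empty)
pos 6: push '['; stack = [
pos 7: ']' matches '['; pop; stack = (empty)
pos 8: push '['; stack = [
pos 9: ']' matches '['; pop; stack = (empty)
pos 10: push '['; stack = [
pos 11: ']' matches '['; pop; stack = (empty)
pos 12: saw closer ']' but stack is empty → INVALID
Verdict: unmatched closer ']' at position 12 → no

Answer: no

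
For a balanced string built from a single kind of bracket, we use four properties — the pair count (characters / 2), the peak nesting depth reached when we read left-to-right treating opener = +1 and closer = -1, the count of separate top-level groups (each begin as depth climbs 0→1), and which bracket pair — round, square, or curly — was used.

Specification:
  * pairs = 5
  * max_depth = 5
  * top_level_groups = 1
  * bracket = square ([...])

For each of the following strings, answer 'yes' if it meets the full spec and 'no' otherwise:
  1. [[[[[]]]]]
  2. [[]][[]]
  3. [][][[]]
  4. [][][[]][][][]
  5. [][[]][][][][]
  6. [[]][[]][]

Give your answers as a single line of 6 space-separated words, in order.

String 1 '[[[[[]]]]]': depth seq [1 2 3 4 5 4 3 2 1 0]
  -> pairs=5 depth=5 groups=1 -> yes
String 2 '[[]][[]]': depth seq [1 2 1 0 1 2 1 0]
  -> pairs=4 depth=2 groups=2 -> no
String 3 '[][][[]]': depth seq [1 0 1 0 1 2 1 0]
  -> pairs=4 depth=2 groups=3 -> no
String 4 '[][][[]][][][]': depth seq [1 0 1 0 1 2 1 0 1 0 1 0 1 0]
  -> pairs=7 depth=2 groups=6 -> no
String 5 '[][[]][][][][]': depth seq [1 0 1 2 1 0 1 0 1 0 1 0 1 0]
  -> pairs=7 depth=2 groups=6 -> no
String 6 '[[]][[]][]': depth seq [1 2 1 0 1 2 1 0 1 0]
  -> pairs=5 depth=2 groups=3 -> no

Answer: yes no no no no no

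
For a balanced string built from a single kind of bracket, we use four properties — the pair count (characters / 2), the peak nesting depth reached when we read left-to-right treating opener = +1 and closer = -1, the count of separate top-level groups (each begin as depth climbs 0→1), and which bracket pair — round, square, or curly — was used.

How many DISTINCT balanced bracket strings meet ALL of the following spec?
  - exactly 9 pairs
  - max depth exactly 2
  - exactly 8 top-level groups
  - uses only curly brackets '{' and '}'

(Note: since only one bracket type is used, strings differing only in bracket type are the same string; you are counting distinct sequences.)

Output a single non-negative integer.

Spec: pairs=9 depth=2 groups=8
Count(depth <= 2) = 8
Count(depth <= 1) = 0
Count(depth == 2) = 8 - 0 = 8

Answer: 8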